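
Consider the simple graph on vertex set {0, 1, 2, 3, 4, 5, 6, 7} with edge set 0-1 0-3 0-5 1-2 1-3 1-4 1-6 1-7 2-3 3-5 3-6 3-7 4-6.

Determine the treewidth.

A width-2 tree decomposition is:
Bags: B1 = {1, 3, 6}  B2 = {1, 4, 6}  B3 = {0, 1, 3}  B4 = {1, 2, 3}  B5 = {0, 3, 5}  B6 = {1, 3, 7}
Tree: B1–B2, B1–B3, B3–B4, B3–B5, B3–B6
Every bag has size at most 3, so the width is 3 − 1 = 2 and tw(G) ≤ 2. On the other hand G contains the 3-clique {0, 1, 3}. A clique must lie in a single bag of any decomposition, so no decomposition can have width below 2. Combining the bounds, tw(G) = 2.

2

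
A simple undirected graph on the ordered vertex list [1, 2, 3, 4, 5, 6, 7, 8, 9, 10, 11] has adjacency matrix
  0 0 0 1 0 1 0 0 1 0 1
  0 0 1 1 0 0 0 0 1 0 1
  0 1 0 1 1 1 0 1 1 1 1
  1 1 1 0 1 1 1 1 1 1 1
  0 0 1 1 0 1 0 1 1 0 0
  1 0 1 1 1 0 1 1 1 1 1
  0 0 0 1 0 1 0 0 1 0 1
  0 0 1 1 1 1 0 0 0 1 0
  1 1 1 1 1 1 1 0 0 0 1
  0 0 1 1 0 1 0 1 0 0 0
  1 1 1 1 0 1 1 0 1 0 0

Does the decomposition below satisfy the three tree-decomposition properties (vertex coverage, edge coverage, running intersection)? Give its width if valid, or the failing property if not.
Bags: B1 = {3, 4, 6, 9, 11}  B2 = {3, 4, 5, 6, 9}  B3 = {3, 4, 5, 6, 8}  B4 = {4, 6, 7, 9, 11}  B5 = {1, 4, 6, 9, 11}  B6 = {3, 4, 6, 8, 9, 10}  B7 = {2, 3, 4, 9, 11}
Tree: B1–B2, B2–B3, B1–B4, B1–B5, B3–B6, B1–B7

No — bags containing vertex 9 are not connected in the tree.

A tree decomposition must satisfy three properties: every vertex lies in some bag; for every edge, both endpoints lie together in some bag; and for every vertex, the bags containing it form a connected subtree. Here bags containing vertex 9 are not connected in the tree, so the decomposition is invalid.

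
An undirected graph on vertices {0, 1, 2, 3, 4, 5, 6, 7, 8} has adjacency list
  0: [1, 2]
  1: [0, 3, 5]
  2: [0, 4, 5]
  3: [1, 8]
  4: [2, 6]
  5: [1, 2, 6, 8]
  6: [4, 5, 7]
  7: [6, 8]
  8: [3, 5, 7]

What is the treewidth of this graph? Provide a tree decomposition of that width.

Every bag has size at most 4, so the width is 4 − 1 = 3 and tw(G) ≤ 3. For the lower bound: the 4 vertex sets {0,2,4}, {1}, {5}, {3,6,7,8} are disjoint, each induces a connected subgraph, and every pair is joined by at least one edge of G. Contracting each set to a single vertex therefore yields K_{4} as a minor, and since treewidth is minor-monotone, tw(G) ≥ tw(K_{4}) = 3. Combining the bounds, tw(G) = 3.

Treewidth 3.
Bags: B1 = {0, 1, 2, 4}  B2 = {1, 2, 4, 5}  B3 = {1, 4, 5, 6}  B4 = {1, 3, 5, 6}  B5 = {3, 5, 6, 8}  B6 = {3, 6, 7, 8}
Tree: B1–B2, B2–B3, B3–B4, B4–B5, B5–B6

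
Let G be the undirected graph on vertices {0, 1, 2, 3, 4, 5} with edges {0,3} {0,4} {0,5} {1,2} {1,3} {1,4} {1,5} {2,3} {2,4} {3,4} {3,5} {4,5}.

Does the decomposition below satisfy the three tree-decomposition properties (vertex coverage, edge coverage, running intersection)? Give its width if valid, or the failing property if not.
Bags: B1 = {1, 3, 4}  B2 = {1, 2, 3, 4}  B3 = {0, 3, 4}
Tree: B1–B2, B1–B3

No — vertex 5 appears in no bag.

A tree decomposition must satisfy three properties: every vertex lies in some bag; for every edge, both endpoints lie together in some bag; and for every vertex, the bags containing it form a connected subtree. Here vertex 5 appears in no bag, so the decomposition is invalid.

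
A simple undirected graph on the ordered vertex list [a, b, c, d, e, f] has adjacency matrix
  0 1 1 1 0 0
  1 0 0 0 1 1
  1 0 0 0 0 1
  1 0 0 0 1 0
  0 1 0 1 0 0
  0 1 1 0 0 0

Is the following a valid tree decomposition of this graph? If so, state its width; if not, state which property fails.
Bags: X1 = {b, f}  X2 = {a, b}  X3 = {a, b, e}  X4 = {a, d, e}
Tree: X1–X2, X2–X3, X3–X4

No — vertex c appears in no bag.

A tree decomposition must satisfy three properties: every vertex lies in some bag; for every edge, both endpoints lie together in some bag; and for every vertex, the bags containing it form a connected subtree. Here vertex c appears in no bag, so the decomposition is invalid.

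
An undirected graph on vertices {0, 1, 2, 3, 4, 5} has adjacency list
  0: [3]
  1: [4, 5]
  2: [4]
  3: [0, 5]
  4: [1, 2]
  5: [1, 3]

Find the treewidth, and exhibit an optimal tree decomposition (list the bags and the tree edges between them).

The largest bag has 2 vertices, giving width 1; this decomposition certifies tw(G) ≤ 1. Any graph with an edge has treewidth ≥ 1, and G has the edge 0–3. The upper and lower bounds meet at 1, so that is the treewidth.

Treewidth 1.
One such decomposition:
Bags: B1 = {0, 3}  B2 = {3, 5}  B3 = {1, 5}  B4 = {1, 4}  B5 = {2, 4}
Tree: B1–B2, B2–B3, B3–B4, B4–B5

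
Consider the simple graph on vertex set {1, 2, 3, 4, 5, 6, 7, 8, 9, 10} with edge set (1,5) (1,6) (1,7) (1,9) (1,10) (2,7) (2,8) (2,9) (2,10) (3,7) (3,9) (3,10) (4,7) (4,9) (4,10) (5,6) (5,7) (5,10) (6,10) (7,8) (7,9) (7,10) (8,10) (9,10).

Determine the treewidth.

3

A width-3 tree decomposition is:
Bags: B1 = {1, 7, 9, 10}  B2 = {4, 7, 9, 10}  B3 = {3, 7, 9, 10}  B4 = {1, 5, 7, 10}  B5 = {1, 5, 6, 10}  B6 = {2, 7, 9, 10}  B7 = {2, 7, 8, 10}
Tree: B1–B2, B2–B3, B1–B4, B4–B5, B3–B6, B6–B7
Every bag has size at most 4, so the width is 4 − 1 = 3 and tw(G) ≤ 3. On the other hand G contains the 4-clique {1, 5, 6, 10}. A clique must lie in a single bag of any decomposition, so no decomposition can have width below 3. Combining the bounds, tw(G) = 3.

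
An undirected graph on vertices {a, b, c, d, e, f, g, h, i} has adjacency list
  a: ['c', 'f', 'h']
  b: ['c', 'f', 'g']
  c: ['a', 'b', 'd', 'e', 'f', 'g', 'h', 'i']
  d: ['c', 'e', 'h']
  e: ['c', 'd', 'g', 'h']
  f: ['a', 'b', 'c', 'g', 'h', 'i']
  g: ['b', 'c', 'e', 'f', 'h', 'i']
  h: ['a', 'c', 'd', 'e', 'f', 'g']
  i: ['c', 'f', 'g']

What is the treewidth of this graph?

A width-3 tree decomposition is:
Bags: B1 = {c, f, g, h}  B2 = {c, e, g, h}  B3 = {b, c, f, g}  B4 = {c, d, e, h}  B5 = {c, f, g, i}  B6 = {a, c, f, h}
Tree: B1–B2, B1–B3, B2–B4, B3–B5, B1–B6
Every bag has size at most 4, so the width is 4 − 1 = 3 and tw(G) ≤ 3. For the lower bound, the 4 vertices {c, d, e, h} are pairwise adjacent, and any tree decomposition puts a clique entirely inside one bag — forcing width ≥ 3. The upper and lower bounds meet at 3, so that is the treewidth.

3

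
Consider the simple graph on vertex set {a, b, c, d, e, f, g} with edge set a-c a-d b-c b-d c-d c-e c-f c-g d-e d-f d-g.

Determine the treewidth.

A width-2 tree decomposition is:
Bags: B1 = {a, c, d}  B2 = {c, d, e}  B3 = {b, c, d}  B4 = {c, d, g}  B5 = {c, d, f}
Tree: B1–B2, B1–B3, B1–B4, B1–B5
Every bag has size at most 3, so the width is 3 − 1 = 2 and tw(G) ≤ 2. Conversely, {c, d, f} is a clique of size 3, and the vertices of any clique must share a bag in every tree decomposition; so some bag has ≥ 3 vertices and tw(G) ≥ 2. Therefore the treewidth is 2.

2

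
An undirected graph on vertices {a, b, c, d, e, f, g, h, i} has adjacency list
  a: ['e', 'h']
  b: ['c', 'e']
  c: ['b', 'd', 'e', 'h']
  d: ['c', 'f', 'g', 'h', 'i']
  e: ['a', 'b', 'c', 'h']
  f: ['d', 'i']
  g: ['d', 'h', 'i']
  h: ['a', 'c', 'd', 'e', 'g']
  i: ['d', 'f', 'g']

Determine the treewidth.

2

A width-2 tree decomposition is:
Bags: B1 = {c, d, h}  B2 = {c, e, h}  B3 = {a, e, h}  B4 = {d, g, h}  B5 = {b, c, e}  B6 = {d, g, i}  B7 = {d, f, i}
Tree: B1–B2, B2–B3, B1–B4, B2–B5, B4–B6, B6–B7
Each bag holds 3 vertices, so the decomposition has width 2, which upper-bounds the treewidth. Conversely, {d, g, h} is a clique of size 3, and the vertices of any clique must share a bag in every tree decomposition; so some bag has ≥ 3 vertices and tw(G) ≥ 2. The upper and lower bounds meet at 2, so that is the treewidth.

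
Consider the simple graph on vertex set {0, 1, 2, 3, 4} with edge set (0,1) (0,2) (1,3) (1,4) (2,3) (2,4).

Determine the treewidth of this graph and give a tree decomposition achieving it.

Treewidth 2.
Bags: B1 = {0, 1, 2}  B2 = {1, 2, 3}  B3 = {1, 2, 4}
Tree: B1–B2, B2–B3

Every bag has size at most 3, so the width is 3 − 1 = 2 and tw(G) ≤ 2. The edges 0–2–3–1–0 form a cycle, so G is not a tree and its treewidth is at least 2. Combining the bounds, tw(G) = 2.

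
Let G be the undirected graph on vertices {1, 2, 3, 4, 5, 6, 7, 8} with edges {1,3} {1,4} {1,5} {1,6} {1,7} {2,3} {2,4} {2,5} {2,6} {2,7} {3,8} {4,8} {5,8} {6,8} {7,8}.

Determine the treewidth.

A width-3 tree decomposition is:
Bags: B1 = {1, 2, 3, 8}  B2 = {1, 2, 4, 8}  B3 = {1, 2, 7, 8}  B4 = {1, 2, 5, 8}  B5 = {1, 2, 6, 8}
Tree: B1–B2, B2–B3, B3–B4, B4–B5
Each bag holds 4 vertices, so the decomposition has width 3, which upper-bounds the treewidth. For the lower bound: the 4 vertex sets {2,3}, {1,4}, {8}, {7} are disjoint, each induces a connected subgraph, and every pair is joined by at least one edge of G. Contracting each set to a single vertex therefore yields K_{4} as a minor, and since treewidth is minor-monotone, tw(G) ≥ tw(K_{4}) = 3. The upper and lower bounds meet at 3, so that is the treewidth.

3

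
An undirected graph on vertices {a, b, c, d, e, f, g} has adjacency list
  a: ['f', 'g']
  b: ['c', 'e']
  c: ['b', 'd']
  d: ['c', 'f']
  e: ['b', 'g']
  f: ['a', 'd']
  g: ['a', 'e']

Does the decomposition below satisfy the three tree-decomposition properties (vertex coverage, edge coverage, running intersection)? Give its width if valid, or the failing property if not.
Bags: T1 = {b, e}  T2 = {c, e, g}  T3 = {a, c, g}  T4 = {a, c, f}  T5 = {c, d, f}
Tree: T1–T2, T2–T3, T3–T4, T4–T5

A tree decomposition must satisfy three properties: every vertex lies in some bag; for every edge, both endpoints lie together in some bag; and for every vertex, the bags containing it form a connected subtree. Here edge (c,b) lies in no bag, so the decomposition is invalid.

No — edge (c,b) lies in no bag.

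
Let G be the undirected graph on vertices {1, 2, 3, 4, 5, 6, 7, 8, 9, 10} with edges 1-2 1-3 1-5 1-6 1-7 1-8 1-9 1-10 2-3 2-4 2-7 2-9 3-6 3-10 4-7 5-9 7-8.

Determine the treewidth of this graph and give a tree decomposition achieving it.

The largest bag has 3 vertices, giving width 2; this decomposition certifies tw(G) ≤ 2. On the other hand G contains the 3-clique {1, 2, 9}. A clique must lie in a single bag of any decomposition, so no decomposition can have width below 2. The upper and lower bounds meet at 2, so that is the treewidth.

Treewidth 2.
One such decomposition:
Bags: B1 = {1, 2, 3}  B2 = {1, 2, 9}  B3 = {1, 3, 6}  B4 = {1, 2, 7}  B5 = {1, 7, 8}  B6 = {1, 5, 9}  B7 = {2, 4, 7}  B8 = {1, 3, 10}
Tree: B1–B2, B1–B3, B2–B4, B4–B5, B2–B6, B4–B7, B3–B8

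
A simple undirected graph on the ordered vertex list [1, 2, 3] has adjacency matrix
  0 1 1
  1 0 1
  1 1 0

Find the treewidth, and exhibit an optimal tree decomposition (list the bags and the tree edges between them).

Treewidth 2.
One such decomposition:
Bags: B1 = {1, 2, 3}
Tree: (single bag)

A single bag containing all 3 vertices is trivially a valid decomposition of width 2. For the lower bound, the 3 vertices {1, 2, 3} are pairwise adjacent, and any tree decomposition puts a clique entirely inside one bag — forcing width ≥ 2. Therefore the treewidth is 2.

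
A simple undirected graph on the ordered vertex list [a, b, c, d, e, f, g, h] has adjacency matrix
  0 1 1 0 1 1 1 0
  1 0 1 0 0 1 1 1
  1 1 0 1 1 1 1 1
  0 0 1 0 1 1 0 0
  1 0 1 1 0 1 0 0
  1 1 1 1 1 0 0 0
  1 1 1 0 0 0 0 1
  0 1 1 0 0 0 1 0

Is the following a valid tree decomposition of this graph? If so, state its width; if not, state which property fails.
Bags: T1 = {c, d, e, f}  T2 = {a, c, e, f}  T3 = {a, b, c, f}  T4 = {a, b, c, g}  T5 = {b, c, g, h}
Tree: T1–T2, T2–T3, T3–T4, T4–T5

Every vertex of G appears in some bag (union = {a, b, c, d, e, f, g, h}); every edge is covered by a bag; and for each vertex v the set of bags containing v is connected in the bag tree. The decomposition is therefore valid. The largest bag has 4 vertices, so the width is 3.

Yes; width 3.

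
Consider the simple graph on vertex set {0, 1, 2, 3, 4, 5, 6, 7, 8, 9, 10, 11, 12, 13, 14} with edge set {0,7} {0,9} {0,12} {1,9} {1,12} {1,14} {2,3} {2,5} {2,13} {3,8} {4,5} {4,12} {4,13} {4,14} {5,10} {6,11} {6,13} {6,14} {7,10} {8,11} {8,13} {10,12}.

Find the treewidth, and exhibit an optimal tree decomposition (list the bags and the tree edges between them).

Treewidth 3.
Bags: B1 = {0, 7, 9, 10}  B2 = {0, 9, 10, 12}  B3 = {1, 9, 10, 12}  B4 = {1, 5, 10, 12}  B5 = {1, 4, 5, 12}  B6 = {1, 4, 5, 14}  B7 = {2, 4, 5, 14}  B8 = {2, 4, 13, 14}  B9 = {2, 6, 13, 14}  B10 = {2, 3, 6, 13}  B11 = {3, 6, 8, 13}  B12 = {3, 6, 8, 11}
Tree: B1–B2, B2–B3, B3–B4, B4–B5, B5–B6, B6–B7, B7–B8, B8–B9, B9–B10, B10–B11, B11–B12

The largest bag has 4 vertices, giving width 3; this decomposition certifies tw(G) ≤ 3. For the lower bound: the 4 vertex sets {0,7,9}, {10}, {12}, {1,4,5,14} are disjoint, each induces a connected subgraph, and every pair is joined by at least one edge of G. Contracting each set to a single vertex therefore yields K_{4} as a minor, and since treewidth is minor-monotone, tw(G) ≥ tw(K_{4}) = 3. The upper and lower bounds meet at 3, so that is the treewidth.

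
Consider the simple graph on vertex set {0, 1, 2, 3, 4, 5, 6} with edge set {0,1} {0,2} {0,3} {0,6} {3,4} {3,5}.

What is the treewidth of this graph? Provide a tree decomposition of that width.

Treewidth 1.
One optimal decomposition is:
Bags: B1 = {0, 3}  B2 = {3, 5}  B3 = {0, 6}  B4 = {3, 4}  B5 = {0, 2}  B6 = {0, 1}
Tree: B1–B2, B1–B3, B2–B4, B3–B5, B5–B6

Each bag holds 2 vertices, so the decomposition has width 1, which upper-bounds the treewidth. Any graph with an edge has treewidth ≥ 1, and G has the edge 0–3. Combining the bounds, tw(G) = 1.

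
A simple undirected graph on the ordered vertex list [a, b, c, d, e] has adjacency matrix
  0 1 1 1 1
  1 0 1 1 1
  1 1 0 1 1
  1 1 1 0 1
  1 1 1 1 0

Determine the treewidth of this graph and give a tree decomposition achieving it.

Treewidth 4.
Bags: B1 = {a, b, c, d, e}
Tree: (single bag)

A single bag containing all 5 vertices is trivially a valid decomposition of width 4. On the other hand G contains the 5-clique {a, b, c, d, e}. A clique must lie in a single bag of any decomposition, so no decomposition can have width below 4. Hence tw(G) = 4 exactly.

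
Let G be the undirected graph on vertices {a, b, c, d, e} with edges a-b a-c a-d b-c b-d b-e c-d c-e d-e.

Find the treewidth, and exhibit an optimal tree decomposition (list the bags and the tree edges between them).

The largest bag has 4 vertices, giving width 3; this decomposition certifies tw(G) ≤ 3. On the other hand G contains the 4-clique {b, c, d, e}. A clique must lie in a single bag of any decomposition, so no decomposition can have width below 3. Combining the bounds, tw(G) = 3.

Treewidth 3.
One optimal decomposition is:
Bags: B1 = {a, b, c, d}  B2 = {b, c, d, e}
Tree: B1–B2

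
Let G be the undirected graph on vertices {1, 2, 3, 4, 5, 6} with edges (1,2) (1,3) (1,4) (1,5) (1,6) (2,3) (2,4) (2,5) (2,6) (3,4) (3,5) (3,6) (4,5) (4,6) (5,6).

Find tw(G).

A width-5 tree decomposition is:
Bags: B1 = {1, 2, 3, 4, 5, 6}
Tree: (single bag)
A single bag containing all 6 vertices is trivially a valid decomposition of width 5. Conversely, {1, 2, 3, 4, 5, 6} is a clique of size 6, and the vertices of any clique must share a bag in every tree decomposition; so some bag has ≥ 6 vertices and tw(G) ≥ 5. Therefore the treewidth is 5.

5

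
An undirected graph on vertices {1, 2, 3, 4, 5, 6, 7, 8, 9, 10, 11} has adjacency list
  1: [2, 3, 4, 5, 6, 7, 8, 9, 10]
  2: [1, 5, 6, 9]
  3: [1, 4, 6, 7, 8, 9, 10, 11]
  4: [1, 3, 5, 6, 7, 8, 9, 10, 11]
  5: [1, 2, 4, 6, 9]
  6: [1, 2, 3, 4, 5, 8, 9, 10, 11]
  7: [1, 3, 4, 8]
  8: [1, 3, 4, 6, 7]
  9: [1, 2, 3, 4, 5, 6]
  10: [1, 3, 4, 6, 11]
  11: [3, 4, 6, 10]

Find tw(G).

4

A width-4 tree decomposition is:
Bags: B1 = {1, 3, 4, 6, 9}  B2 = {1, 4, 5, 6, 9}  B3 = {1, 3, 4, 6, 10}  B4 = {3, 4, 6, 10, 11}  B5 = {1, 2, 5, 6, 9}  B6 = {1, 3, 4, 6, 8}  B7 = {1, 3, 4, 7, 8}
Tree: B1–B2, B1–B3, B3–B4, B2–B5, B3–B6, B6–B7
Every bag has size at most 5, so the width is 5 − 1 = 4 and tw(G) ≤ 4. For the lower bound, the 5 vertices {1, 2, 5, 6, 9} are pairwise adjacent, and any tree decomposition puts a clique entirely inside one bag — forcing width ≥ 4. Therefore the treewidth is 4.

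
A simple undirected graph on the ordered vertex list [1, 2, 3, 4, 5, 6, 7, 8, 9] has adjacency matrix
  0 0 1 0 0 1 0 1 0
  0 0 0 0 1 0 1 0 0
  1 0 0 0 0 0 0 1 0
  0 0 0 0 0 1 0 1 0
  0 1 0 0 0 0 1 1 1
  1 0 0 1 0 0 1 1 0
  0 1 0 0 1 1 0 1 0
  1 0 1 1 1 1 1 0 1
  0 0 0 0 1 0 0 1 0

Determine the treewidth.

A width-2 tree decomposition is:
Bags: B1 = {6, 7, 8}  B2 = {1, 6, 8}  B3 = {5, 7, 8}  B4 = {4, 6, 8}  B5 = {1, 3, 8}  B6 = {2, 5, 7}  B7 = {5, 8, 9}
Tree: B1–B2, B1–B3, B2–B4, B2–B5, B3–B6, B3–B7
Every bag has size at most 3, so the width is 3 − 1 = 2 and tw(G) ≤ 2. On the other hand G contains the 3-clique {5, 8, 9}. A clique must lie in a single bag of any decomposition, so no decomposition can have width below 2. Hence tw(G) = 2 exactly.

2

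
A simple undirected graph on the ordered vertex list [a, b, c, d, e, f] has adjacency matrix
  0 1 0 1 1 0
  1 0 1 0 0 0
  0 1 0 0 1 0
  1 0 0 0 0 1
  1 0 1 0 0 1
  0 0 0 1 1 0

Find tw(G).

2

A width-2 tree decomposition is:
Bags: B1 = {d, e, f}  B2 = {a, d, e}  B3 = {a, c, e}  B4 = {a, b, c}
Tree: B1–B2, B2–B3, B3–B4
Each bag holds 3 vertices, so the decomposition has width 2, which upper-bounds the treewidth. The edges f–d–a–e–f form a cycle, so G is not a tree and its treewidth is at least 2. The upper and lower bounds meet at 2, so that is the treewidth.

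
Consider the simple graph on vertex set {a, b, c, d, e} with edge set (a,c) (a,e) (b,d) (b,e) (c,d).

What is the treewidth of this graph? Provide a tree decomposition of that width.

Treewidth 2.
One optimal decomposition is:
Bags: B1 = {b, d, e}  B2 = {c, d, e}  B3 = {a, c, e}
Tree: B1–B2, B2–B3

The largest bag has 3 vertices, giving width 2; this decomposition certifies tw(G) ≤ 2. For the lower bound, G contains the cycle e–b–d–c–a–e, so G is not a forest; only forests have treewidth ≤ 1, hence tw(G) ≥ 2. Hence tw(G) = 2 exactly.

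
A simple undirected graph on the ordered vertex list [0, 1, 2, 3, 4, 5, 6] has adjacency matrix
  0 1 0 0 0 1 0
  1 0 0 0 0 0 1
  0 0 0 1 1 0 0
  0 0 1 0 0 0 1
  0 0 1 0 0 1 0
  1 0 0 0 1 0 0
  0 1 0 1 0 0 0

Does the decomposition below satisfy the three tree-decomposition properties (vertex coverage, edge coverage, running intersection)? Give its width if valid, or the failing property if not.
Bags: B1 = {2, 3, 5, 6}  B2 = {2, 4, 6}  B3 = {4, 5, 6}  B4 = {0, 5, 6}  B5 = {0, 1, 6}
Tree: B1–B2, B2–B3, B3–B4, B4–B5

No — bags containing vertex 5 are not connected in the tree.

A tree decomposition must satisfy three properties: every vertex lies in some bag; for every edge, both endpoints lie together in some bag; and for every vertex, the bags containing it form a connected subtree. Here bags containing vertex 5 are not connected in the tree, so the decomposition is invalid.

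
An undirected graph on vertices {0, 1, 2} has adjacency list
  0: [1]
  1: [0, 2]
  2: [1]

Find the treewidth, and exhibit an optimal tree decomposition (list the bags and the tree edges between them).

Treewidth 1.
One such decomposition:
Bags: B1 = {1, 2}  B2 = {0, 1}
Tree: B1–B2

The largest bag has 2 vertices, giving width 1; this decomposition certifies tw(G) ≤ 1. G has an edge, so its treewidth is at least 1. The upper and lower bounds meet at 1, so that is the treewidth.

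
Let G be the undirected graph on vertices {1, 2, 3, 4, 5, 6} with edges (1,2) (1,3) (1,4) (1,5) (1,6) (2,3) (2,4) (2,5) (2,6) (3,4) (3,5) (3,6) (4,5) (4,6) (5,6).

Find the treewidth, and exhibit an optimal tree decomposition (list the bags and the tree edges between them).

A single bag containing all 6 vertices is trivially a valid decomposition of width 5. On the other hand G contains the 6-clique {1, 2, 3, 4, 5, 6}. A clique must lie in a single bag of any decomposition, so no decomposition can have width below 5. The upper and lower bounds meet at 5, so that is the treewidth.

Treewidth 5.
One optimal decomposition is:
Bags: B1 = {1, 2, 3, 4, 5, 6}
Tree: (single bag)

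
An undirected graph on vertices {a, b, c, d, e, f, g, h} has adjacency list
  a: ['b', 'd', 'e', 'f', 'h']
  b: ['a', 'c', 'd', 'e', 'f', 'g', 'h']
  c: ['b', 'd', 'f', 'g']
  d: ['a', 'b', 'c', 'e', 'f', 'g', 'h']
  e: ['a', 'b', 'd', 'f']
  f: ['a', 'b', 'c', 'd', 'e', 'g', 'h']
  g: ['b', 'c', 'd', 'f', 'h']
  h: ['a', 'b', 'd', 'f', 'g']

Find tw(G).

A width-4 tree decomposition is:
Bags: B1 = {b, d, f, g, h}  B2 = {a, b, d, f, h}  B3 = {b, c, d, f, g}  B4 = {a, b, d, e, f}
Tree: B1–B2, B1–B3, B2–B4
Every bag has size at most 5, so the width is 5 − 1 = 4 and tw(G) ≤ 4. Conversely, {b, d, f, g, h} is a clique of size 5, and the vertices of any clique must share a bag in every tree decomposition; so some bag has ≥ 5 vertices and tw(G) ≥ 4. Combining the bounds, tw(G) = 4.

4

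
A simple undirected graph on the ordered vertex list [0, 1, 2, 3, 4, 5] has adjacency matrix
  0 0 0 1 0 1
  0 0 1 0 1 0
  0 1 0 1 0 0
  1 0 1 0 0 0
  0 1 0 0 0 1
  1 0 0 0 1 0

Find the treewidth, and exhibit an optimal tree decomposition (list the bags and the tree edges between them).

Treewidth 2.
One such decomposition:
Bags: B1 = {0, 3, 5}  B2 = {2, 3, 5}  B3 = {1, 2, 5}  B4 = {1, 4, 5}
Tree: B1–B2, B2–B3, B3–B4

Each bag holds 3 vertices, so the decomposition has width 2, which upper-bounds the treewidth. The edges 5–0–3–2–1–4–5 form a cycle, so G is not a tree and its treewidth is at least 2. The upper and lower bounds meet at 2, so that is the treewidth.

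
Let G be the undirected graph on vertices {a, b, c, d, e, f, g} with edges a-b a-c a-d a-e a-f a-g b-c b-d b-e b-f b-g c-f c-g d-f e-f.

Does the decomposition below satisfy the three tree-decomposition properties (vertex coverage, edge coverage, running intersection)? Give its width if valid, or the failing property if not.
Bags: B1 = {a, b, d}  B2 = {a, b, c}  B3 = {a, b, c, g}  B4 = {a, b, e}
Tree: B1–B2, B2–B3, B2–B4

A tree decomposition must satisfy three properties: every vertex lies in some bag; for every edge, both endpoints lie together in some bag; and for every vertex, the bags containing it form a connected subtree. Here vertex f appears in no bag, so the decomposition is invalid.

No — vertex f appears in no bag.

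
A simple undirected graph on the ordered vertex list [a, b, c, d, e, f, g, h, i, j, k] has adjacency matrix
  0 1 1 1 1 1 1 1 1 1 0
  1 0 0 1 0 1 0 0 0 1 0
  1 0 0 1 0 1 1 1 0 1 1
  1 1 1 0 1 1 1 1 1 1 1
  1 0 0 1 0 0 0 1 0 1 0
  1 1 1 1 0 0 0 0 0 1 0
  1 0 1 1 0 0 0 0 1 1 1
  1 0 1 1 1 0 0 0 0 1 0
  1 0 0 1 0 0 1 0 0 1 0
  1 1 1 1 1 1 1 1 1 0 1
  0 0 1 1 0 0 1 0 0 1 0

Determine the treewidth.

4

A width-4 tree decomposition is:
Bags: B1 = {a, c, d, g, j}  B2 = {a, c, d, h, j}  B3 = {a, c, d, f, j}  B4 = {a, d, e, h, j}  B5 = {c, d, g, j, k}  B6 = {a, d, g, i, j}  B7 = {a, b, d, f, j}
Tree: B1–B2, B2–B3, B2–B4, B1–B5, B1–B6, B3–B7
Every bag has size at most 5, so the width is 5 − 1 = 4 and tw(G) ≤ 4. Conversely, {a, d, e, h, j} is a clique of size 5, and the vertices of any clique must share a bag in every tree decomposition; so some bag has ≥ 5 vertices and tw(G) ≥ 4. Combining the bounds, tw(G) = 4.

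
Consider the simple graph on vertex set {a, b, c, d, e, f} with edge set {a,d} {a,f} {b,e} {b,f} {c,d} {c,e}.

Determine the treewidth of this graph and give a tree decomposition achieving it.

Treewidth 2.
One optimal decomposition is:
Bags: B1 = {b, e, f}  B2 = {a, e, f}  B3 = {a, d, e}  B4 = {c, d, e}
Tree: B1–B2, B2–B3, B3–B4

The largest bag has 3 vertices, giving width 2; this decomposition certifies tw(G) ≤ 2. For the lower bound, G contains the cycle e–b–f–a–d–c–e, so G is not a forest; only forests have treewidth ≤ 1, hence tw(G) ≥ 2. Hence tw(G) = 2 exactly.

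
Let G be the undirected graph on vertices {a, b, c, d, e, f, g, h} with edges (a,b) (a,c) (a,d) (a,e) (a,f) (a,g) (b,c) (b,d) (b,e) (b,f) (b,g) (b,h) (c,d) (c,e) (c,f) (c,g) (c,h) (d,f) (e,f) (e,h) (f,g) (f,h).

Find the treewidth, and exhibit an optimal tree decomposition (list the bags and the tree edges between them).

Treewidth 4.
One optimal decomposition is:
Bags: B1 = {a, b, c, e, f}  B2 = {a, b, c, f, g}  B3 = {b, c, e, f, h}  B4 = {a, b, c, d, f}
Tree: B1–B2, B1–B3, B1–B4

Every bag has size at most 5, so the width is 5 − 1 = 4 and tw(G) ≤ 4. On the other hand G contains the 5-clique {b, c, e, f, h}. A clique must lie in a single bag of any decomposition, so no decomposition can have width below 4. Combining the bounds, tw(G) = 4.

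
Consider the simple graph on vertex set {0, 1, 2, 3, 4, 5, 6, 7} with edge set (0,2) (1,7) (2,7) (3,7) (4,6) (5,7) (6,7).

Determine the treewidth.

A width-1 tree decomposition is:
Bags: B1 = {1, 7}  B2 = {6, 7}  B3 = {4, 6}  B4 = {3, 7}  B5 = {2, 7}  B6 = {0, 2}  B7 = {5, 7}
Tree: B1–B2, B2–B3, B1–B4, B1–B5, B5–B6, B2–B7
The largest bag has 2 vertices, giving width 1; this decomposition certifies tw(G) ≤ 1. Any graph with an edge has treewidth ≥ 1, and G has the edge 1–7. Therefore the treewidth is 1.

1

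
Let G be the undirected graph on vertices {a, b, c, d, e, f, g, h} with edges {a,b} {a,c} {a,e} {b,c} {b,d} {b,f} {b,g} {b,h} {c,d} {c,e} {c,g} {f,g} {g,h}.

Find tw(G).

A width-2 tree decomposition is:
Bags: B1 = {a, c, e}  B2 = {a, b, c}  B3 = {b, c, g}  B4 = {b, f, g}  B5 = {b, g, h}  B6 = {b, c, d}
Tree: B1–B2, B2–B3, B3–B4, B3–B5, B3–B6
Each bag holds 3 vertices, so the decomposition has width 2, which upper-bounds the treewidth. On the other hand G contains the 3-clique {a, c, e}. A clique must lie in a single bag of any decomposition, so no decomposition can have width below 2. Hence tw(G) = 2 exactly.

2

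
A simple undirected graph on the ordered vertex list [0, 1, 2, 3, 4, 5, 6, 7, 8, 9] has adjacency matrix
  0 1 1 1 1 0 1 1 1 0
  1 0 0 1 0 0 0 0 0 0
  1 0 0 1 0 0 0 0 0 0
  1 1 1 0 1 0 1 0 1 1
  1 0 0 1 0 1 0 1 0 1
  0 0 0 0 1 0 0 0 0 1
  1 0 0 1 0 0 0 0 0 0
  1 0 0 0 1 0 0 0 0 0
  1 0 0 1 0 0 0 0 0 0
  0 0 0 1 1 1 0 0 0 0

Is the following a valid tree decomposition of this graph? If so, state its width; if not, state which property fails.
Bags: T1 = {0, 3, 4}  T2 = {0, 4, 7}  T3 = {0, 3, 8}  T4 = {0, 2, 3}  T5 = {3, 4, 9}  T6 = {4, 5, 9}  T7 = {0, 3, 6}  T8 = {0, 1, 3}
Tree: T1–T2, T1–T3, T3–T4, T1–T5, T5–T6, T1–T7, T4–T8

Yes; width 2.

Vertex coverage: the bags together contain {0, 1, 2, 3, 4, 5, 6, 7, 8, 9}, the full vertex set. Edge coverage: each edge of G has both endpoints in at least one bag. Running intersection: for every vertex, the bags containing it form a connected subtree. All three properties hold, so this is a valid tree decomposition of width max|bag| − 1 = 2, and hence tw(G) ≤ 2.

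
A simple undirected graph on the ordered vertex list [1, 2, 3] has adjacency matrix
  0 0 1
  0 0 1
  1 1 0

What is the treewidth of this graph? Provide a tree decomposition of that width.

Each bag holds 2 vertices, so the decomposition has width 1, which upper-bounds the treewidth. Since G has at least one edge (e.g. 1–3), it is not an edgeless graph, so tw(G) ≥ 1. Therefore the treewidth is 1.

Treewidth 1.
One such decomposition:
Bags: B1 = {1, 3}  B2 = {2, 3}
Tree: B1–B2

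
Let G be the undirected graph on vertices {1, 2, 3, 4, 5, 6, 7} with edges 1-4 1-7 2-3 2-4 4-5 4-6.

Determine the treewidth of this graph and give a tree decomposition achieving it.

The largest bag has 2 vertices, giving width 1; this decomposition certifies tw(G) ≤ 1. Any graph with an edge has treewidth ≥ 1, and G has the edge 2–4. Hence tw(G) = 1 exactly.

Treewidth 1.
One optimal decomposition is:
Bags: B1 = {2, 4}  B2 = {4, 6}  B3 = {1, 4}  B4 = {2, 3}  B5 = {1, 7}  B6 = {4, 5}
Tree: B1–B2, B2–B3, B1–B4, B3–B5, B2–B6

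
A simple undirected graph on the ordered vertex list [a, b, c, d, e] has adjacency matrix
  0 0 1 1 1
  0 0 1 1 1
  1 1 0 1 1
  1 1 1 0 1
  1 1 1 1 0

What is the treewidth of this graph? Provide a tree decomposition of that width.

The largest bag has 4 vertices, giving width 3; this decomposition certifies tw(G) ≤ 3. On the other hand G contains the 4-clique {a, c, d, e}. A clique must lie in a single bag of any decomposition, so no decomposition can have width below 3. Therefore the treewidth is 3.

Treewidth 3.
One such decomposition:
Bags: B1 = {a, c, d, e}  B2 = {b, c, d, e}
Tree: B1–B2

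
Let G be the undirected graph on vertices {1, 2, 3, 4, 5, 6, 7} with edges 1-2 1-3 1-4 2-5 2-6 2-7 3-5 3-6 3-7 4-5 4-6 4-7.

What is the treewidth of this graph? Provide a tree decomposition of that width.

Every bag has size at most 4, so the width is 4 − 1 = 3 and tw(G) ≤ 3. For the lower bound: the 4 vertex sets {1,2}, {4,6}, {3}, {7} are disjoint, each induces a connected subgraph, and every pair is joined by at least one edge of G. Contracting each set to a single vertex therefore yields K_{4} as a minor, and since treewidth is minor-monotone, tw(G) ≥ tw(K_{4}) = 3. The upper and lower bounds meet at 3, so that is the treewidth.

Treewidth 3.
One such decomposition:
Bags: B1 = {1, 2, 3, 4}  B2 = {2, 3, 4, 6}  B3 = {2, 3, 4, 7}  B4 = {2, 3, 4, 5}
Tree: B1–B2, B2–B3, B3–B4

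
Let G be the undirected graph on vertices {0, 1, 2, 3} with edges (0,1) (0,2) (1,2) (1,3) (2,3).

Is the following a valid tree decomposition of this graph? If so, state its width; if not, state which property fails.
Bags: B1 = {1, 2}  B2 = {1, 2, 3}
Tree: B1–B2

No — vertex 0 appears in no bag.

A tree decomposition must satisfy three properties: every vertex lies in some bag; for every edge, both endpoints lie together in some bag; and for every vertex, the bags containing it form a connected subtree. Here vertex 0 appears in no bag, so the decomposition is invalid.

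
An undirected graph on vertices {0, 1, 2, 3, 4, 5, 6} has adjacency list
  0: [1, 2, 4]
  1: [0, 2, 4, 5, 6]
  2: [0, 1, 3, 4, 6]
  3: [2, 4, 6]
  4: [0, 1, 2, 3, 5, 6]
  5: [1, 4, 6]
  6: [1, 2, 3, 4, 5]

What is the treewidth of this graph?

3

A width-3 tree decomposition is:
Bags: B1 = {0, 1, 2, 4}  B2 = {1, 2, 4, 6}  B3 = {1, 4, 5, 6}  B4 = {2, 3, 4, 6}
Tree: B1–B2, B2–B3, B2–B4
Each bag holds 4 vertices, so the decomposition has width 3, which upper-bounds the treewidth. Conversely, {0, 1, 2, 4} is a clique of size 4, and the vertices of any clique must share a bag in every tree decomposition; so some bag has ≥ 4 vertices and tw(G) ≥ 3. The upper and lower bounds meet at 3, so that is the treewidth.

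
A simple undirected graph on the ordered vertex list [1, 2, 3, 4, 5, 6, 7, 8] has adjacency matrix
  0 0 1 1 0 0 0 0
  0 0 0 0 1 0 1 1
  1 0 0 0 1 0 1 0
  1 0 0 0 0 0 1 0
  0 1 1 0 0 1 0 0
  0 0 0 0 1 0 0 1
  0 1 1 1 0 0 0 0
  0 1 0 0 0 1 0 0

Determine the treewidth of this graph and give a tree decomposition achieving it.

Each bag holds 3 vertices, so the decomposition has width 2, which upper-bounds the treewidth. Since 6–8–2–5–6 is a cycle in G, G is not acyclic. Forests are exactly the graphs of treewidth ≤ 1, so tw(G) ≥ 2. The upper and lower bounds meet at 2, so that is the treewidth.

Treewidth 2.
One optimal decomposition is:
Bags: B1 = {5, 6, 8}  B2 = {2, 5, 8}  B3 = {2, 3, 5}  B4 = {2, 3, 7}  B5 = {1, 3, 7}  B6 = {1, 4, 7}
Tree: B1–B2, B2–B3, B3–B4, B4–B5, B5–B6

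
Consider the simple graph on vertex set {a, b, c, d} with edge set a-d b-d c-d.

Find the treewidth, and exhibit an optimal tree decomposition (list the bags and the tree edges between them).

Treewidth 1.
Bags: B1 = {b, d}  B2 = {c, d}  B3 = {a, d}
Tree: B1–B2, B1–B3

The largest bag has 2 vertices, giving width 1; this decomposition certifies tw(G) ≤ 1. Any graph with an edge has treewidth ≥ 1, and G has the edge b–d. Hence tw(G) = 1 exactly.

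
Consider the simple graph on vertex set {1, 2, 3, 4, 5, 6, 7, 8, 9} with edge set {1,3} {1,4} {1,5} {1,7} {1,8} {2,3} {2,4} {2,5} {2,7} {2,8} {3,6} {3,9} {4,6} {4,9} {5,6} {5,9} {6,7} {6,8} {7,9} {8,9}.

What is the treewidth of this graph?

A width-4 tree decomposition is:
Bags: B1 = {1, 2, 6, 8, 9}  B2 = {1, 2, 5, 6, 9}  B3 = {1, 2, 6, 7, 9}  B4 = {1, 2, 4, 6, 9}  B5 = {1, 2, 3, 6, 9}
Tree: B1–B2, B2–B3, B3–B4, B4–B5
The largest bag has 5 vertices, giving width 4; this decomposition certifies tw(G) ≤ 4. For the lower bound: the 5 vertex sets {6,8}, {5,9}, {2,7}, {1}, {4} are disjoint, each induces a connected subgraph, and every pair is joined by at least one edge of G. Contracting each set to a single vertex therefore yields K_{5} as a minor, and since treewidth is minor-monotone, tw(G) ≥ tw(K_{5}) = 4. Combining the bounds, tw(G) = 4.

4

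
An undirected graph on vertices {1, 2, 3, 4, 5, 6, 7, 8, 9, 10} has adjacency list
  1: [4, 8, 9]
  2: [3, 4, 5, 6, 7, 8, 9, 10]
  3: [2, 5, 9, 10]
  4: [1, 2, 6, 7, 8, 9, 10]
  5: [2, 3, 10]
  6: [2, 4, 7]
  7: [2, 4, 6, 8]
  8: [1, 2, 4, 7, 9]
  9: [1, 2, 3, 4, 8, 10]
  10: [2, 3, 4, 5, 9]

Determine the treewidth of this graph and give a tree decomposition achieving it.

Every bag has size at most 4, so the width is 4 − 1 = 3 and tw(G) ≤ 3. For the lower bound, the 4 vertices {1, 4, 8, 9} are pairwise adjacent, and any tree decomposition puts a clique entirely inside one bag — forcing width ≥ 3. Hence tw(G) = 3 exactly.

Treewidth 3.
Bags: B1 = {2, 4, 8, 9}  B2 = {2, 4, 9, 10}  B3 = {2, 4, 7, 8}  B4 = {2, 3, 9, 10}  B5 = {2, 3, 5, 10}  B6 = {1, 4, 8, 9}  B7 = {2, 4, 6, 7}
Tree: B1–B2, B1–B3, B2–B4, B4–B5, B1–B6, B3–B7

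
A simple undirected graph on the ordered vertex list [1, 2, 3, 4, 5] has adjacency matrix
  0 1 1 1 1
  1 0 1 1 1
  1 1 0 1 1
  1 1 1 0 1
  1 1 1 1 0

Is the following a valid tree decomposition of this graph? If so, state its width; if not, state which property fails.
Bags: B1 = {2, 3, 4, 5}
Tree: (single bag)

A tree decomposition must satisfy three properties: every vertex lies in some bag; for every edge, both endpoints lie together in some bag; and for every vertex, the bags containing it form a connected subtree. Here vertex 1 appears in no bag, so the decomposition is invalid.

No — vertex 1 appears in no bag.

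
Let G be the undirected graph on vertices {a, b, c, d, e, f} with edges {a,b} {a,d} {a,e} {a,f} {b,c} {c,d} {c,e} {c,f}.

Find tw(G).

2

A width-2 tree decomposition is:
Bags: B1 = {a, c, f}  B2 = {a, b, c}  B3 = {a, c, d}  B4 = {a, c, e}
Tree: B1–B2, B2–B3, B3–B4
Every bag has size at most 3, so the width is 3 − 1 = 2 and tw(G) ≤ 2. Since a–f–c–b–a is a cycle in G, G is not acyclic. Forests are exactly the graphs of treewidth ≤ 1, so tw(G) ≥ 2. Hence tw(G) = 2 exactly.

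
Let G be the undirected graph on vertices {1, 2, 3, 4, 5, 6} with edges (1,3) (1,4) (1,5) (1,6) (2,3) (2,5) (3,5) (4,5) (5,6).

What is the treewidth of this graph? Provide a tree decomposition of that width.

The largest bag has 3 vertices, giving width 2; this decomposition certifies tw(G) ≤ 2. For the lower bound, the 3 vertices {1, 3, 5} are pairwise adjacent, and any tree decomposition puts a clique entirely inside one bag — forcing width ≥ 2. Hence tw(G) = 2 exactly.

Treewidth 2.
One optimal decomposition is:
Bags: B1 = {1, 3, 5}  B2 = {1, 4, 5}  B3 = {1, 5, 6}  B4 = {2, 3, 5}
Tree: B1–B2, B2–B3, B1–B4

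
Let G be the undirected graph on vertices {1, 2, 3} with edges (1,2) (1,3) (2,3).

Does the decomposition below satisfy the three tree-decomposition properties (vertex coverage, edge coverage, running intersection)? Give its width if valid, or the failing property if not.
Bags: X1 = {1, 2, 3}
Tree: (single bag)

Yes; width 2.

Vertex coverage: the bags together contain {1, 2, 3}, the full vertex set. Edge coverage: each edge of G has both endpoints in at least one bag. Running intersection: for every vertex, the bags containing it form a connected subtree. All three properties hold, so this is a valid tree decomposition of width max|bag| − 1 = 2, and hence tw(G) ≤ 2.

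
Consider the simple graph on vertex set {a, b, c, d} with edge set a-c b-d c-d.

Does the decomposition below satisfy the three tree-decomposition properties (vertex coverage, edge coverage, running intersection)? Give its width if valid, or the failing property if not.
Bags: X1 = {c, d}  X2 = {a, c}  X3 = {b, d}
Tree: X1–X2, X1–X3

Yes; width 1.

Checking the three conditions: (i) the bags cover all of {a, b, c, d}; (ii) for each edge, some bag contains both endpoints; (iii) the bags containing any fixed vertex form a subtree. All hold, so the decomposition is valid with width 2 − 1 = 1.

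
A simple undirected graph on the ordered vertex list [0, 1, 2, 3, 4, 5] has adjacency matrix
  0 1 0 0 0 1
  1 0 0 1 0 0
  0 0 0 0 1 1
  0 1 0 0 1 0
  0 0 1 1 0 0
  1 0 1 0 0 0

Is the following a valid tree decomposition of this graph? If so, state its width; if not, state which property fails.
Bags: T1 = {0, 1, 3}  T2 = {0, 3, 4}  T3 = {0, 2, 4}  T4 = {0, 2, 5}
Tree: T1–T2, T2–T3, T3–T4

Yes; width 2.

Vertex coverage: the bags together contain {0, 1, 2, 3, 4, 5}, the full vertex set. Edge coverage: each edge of G has both endpoints in at least one bag. Running intersection: for every vertex, the bags containing it form a connected subtree. All three properties hold, so this is a valid tree decomposition of width max|bag| − 1 = 2, and hence tw(G) ≤ 2.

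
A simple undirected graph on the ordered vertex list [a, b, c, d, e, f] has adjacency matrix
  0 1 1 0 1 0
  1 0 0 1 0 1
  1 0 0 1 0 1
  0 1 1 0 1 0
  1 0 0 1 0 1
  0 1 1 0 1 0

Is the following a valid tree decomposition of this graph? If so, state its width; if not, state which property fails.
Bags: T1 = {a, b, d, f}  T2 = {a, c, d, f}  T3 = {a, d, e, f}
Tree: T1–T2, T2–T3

Checking the three conditions: (i) the bags cover all of {a, b, c, d, e, f}; (ii) for each edge, some bag contains both endpoints; (iii) the bags containing any fixed vertex form a subtree. All hold, so the decomposition is valid with width 4 − 1 = 3.

Yes; width 3.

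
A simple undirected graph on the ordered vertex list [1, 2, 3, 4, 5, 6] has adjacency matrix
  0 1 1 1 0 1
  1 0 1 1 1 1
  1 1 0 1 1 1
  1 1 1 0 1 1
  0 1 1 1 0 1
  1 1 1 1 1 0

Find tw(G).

A width-4 tree decomposition is:
Bags: B1 = {2, 3, 4, 5, 6}  B2 = {1, 2, 3, 4, 6}
Tree: B1–B2
Each bag holds 5 vertices, so the decomposition has width 4, which upper-bounds the treewidth. On the other hand G contains the 5-clique {1, 2, 3, 4, 6}. A clique must lie in a single bag of any decomposition, so no decomposition can have width below 4. Combining the bounds, tw(G) = 4.

4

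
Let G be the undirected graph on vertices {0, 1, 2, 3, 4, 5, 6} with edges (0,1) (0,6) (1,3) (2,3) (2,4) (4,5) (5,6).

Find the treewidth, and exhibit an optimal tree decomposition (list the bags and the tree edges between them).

Treewidth 2.
Bags: B1 = {0, 5, 6}  B2 = {0, 1, 5}  B3 = {1, 3, 5}  B4 = {2, 3, 5}  B5 = {2, 4, 5}
Tree: B1–B2, B2–B3, B3–B4, B4–B5

The largest bag has 3 vertices, giving width 2; this decomposition certifies tw(G) ≤ 2. Since 5–6–0–1–3–2–4–5 is a cycle in G, G is not acyclic. Forests are exactly the graphs of treewidth ≤ 1, so tw(G) ≥ 2. Combining the bounds, tw(G) = 2.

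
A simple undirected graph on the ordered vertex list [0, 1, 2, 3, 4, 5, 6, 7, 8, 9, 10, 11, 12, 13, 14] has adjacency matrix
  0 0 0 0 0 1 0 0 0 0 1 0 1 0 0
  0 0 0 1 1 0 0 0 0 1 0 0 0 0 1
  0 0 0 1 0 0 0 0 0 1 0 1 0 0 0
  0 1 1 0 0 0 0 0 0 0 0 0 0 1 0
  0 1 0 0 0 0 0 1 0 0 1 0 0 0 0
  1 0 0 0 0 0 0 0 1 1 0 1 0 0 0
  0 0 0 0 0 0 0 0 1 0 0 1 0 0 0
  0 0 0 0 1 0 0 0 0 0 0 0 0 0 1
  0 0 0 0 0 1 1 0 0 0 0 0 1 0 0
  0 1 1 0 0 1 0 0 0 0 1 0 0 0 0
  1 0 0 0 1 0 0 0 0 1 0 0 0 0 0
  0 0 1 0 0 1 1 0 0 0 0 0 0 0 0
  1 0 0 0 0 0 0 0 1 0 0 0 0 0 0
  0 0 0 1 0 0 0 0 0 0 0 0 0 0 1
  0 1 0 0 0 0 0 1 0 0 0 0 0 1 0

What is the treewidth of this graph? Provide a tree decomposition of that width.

Treewidth 3.
One optimal decomposition is:
Bags: B1 = {6, 8, 11, 12}  B2 = {5, 8, 11, 12}  B3 = {0, 5, 11, 12}  B4 = {0, 2, 5, 11}  B5 = {0, 2, 5, 9}  B6 = {0, 2, 9, 10}  B7 = {2, 3, 9, 10}  B8 = {1, 3, 9, 10}  B9 = {1, 3, 4, 10}  B10 = {1, 3, 4, 13}  B11 = {1, 4, 13, 14}  B12 = {4, 7, 13, 14}
Tree: B1–B2, B2–B3, B3–B4, B4–B5, B5–B6, B6–B7, B7–B8, B8–B9, B9–B10, B10–B11, B11–B12

The largest bag has 4 vertices, giving width 3; this decomposition certifies tw(G) ≤ 3. For the lower bound: the 4 vertex sets {6,8,12}, {11}, {5}, {0,2,9,10} are disjoint, each induces a connected subgraph, and every pair is joined by at least one edge of G. Contracting each set to a single vertex therefore yields K_{4} as a minor, and since treewidth is minor-monotone, tw(G) ≥ tw(K_{4}) = 3. Hence tw(G) = 3 exactly.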